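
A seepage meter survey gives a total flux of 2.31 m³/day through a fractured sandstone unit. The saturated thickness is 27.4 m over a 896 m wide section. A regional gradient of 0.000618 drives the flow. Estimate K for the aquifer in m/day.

0.152

Cross-sectional area A = 896 × 27.4 = 24550 m².
Hydraulic gradient i = 0.000618.
From Q = K·A·i, K = Q / (A·i) = 2.31 / (24550 × 0.0006180) = 0.1523 m/day.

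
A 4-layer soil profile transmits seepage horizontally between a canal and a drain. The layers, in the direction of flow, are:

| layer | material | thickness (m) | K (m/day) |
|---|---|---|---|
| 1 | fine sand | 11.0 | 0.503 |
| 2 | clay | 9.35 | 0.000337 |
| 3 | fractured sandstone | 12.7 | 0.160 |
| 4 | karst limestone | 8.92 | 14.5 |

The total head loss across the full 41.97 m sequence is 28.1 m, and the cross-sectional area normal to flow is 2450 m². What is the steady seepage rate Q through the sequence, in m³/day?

Flow is perpendicular to layering, so the layers act in series and the equivalent K is the thickness-weighted harmonic mean.
Total thickness L = 11.0 + 9.35 + 12.7 + 8.92 = 41.97 m.
Σ(b_i/K_i) = 11.0/0.503 + 9.35/0.000337 + 12.7/0.160 + 8.92/14.5 = 27847 d.
K_eq = L / Σ(b_i/K_i) = 41.97 / 27847 = 0.001507 m/day.
Q = K_eq · A · (Δh/L) = 0.001507 × 2450 × (28.1/41.97) = 2.472 m³/day.

2.47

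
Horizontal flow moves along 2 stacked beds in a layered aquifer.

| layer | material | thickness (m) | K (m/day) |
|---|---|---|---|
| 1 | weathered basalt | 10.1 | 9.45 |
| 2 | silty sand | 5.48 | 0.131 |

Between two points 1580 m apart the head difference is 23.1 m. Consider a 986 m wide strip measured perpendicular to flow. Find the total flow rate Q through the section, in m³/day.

1390

Flow is parallel to layering, so each bed carries its own Darcy discharge and the transmissivities add.
Σ(K_i·b_i) = 9.45×10.1 + 0.131×5.48 = 96.16 m²/day.
Hydraulic gradient i = Δh / L = 23.1 / 1580 = 0.01462.
Q = Σ(K_i·b_i) · W · i = 96.16 × 986 × 0.01462 = 1386 m³/day.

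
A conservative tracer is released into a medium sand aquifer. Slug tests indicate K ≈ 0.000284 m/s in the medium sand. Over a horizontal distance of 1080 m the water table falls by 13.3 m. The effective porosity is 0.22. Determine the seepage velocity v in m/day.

Convert K: 0.000284 m/s × 86400 = 24.54 m/day.
Hydraulic gradient i = Δh / L = 13.3 / 1080 = 0.01231.
Darcy flux q = K · i = 24.54 × 0.01231 = 0.3022 m/day.
Seepage velocity v = q / n_e = 0.3022 / 0.22 = 1.374 m/day.

1.37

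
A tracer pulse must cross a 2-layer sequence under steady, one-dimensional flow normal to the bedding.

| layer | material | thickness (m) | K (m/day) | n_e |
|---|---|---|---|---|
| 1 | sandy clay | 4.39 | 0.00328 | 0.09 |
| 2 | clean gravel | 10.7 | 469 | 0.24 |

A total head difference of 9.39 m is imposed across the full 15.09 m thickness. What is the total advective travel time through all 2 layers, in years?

1.16

With flow normal to the layers, continuity requires the same specific discharge q through every layer.
Σ(b_i/K_i) = 4.39/0.00328 + 10.7/469 = 1338 d.
q = Δh / Σ(b_i/K_i) = 9.39 / 1338 = 0.007016 m/day.
In each layer the seepage velocity is v_i = q/n_i, so the layer transit time is t_i = b_i·n_i / q:
  layer 1 (sandy clay): t_1 = 4.39 × 0.09 / 0.007016 = 56.32 d
  layer 2 (clean gravel): t_2 = 10.7 × 0.24 / 0.007016 = 366.0 d
Total t = Σ t_i = 422.4 days = 1.156 years.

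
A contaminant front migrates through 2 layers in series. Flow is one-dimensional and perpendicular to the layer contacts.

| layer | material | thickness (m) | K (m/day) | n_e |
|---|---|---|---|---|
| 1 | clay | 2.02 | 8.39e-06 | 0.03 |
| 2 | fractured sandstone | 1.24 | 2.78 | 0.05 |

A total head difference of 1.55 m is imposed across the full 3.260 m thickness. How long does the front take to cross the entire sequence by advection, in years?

52.1

With flow normal to the layers, continuity requires the same specific discharge q through every layer.
Σ(b_i/K_i) = 2.02/8.39e-06 + 1.24/2.78 = 2.408e+05 d.
q = Δh / Σ(b_i/K_i) = 1.55 / 2.408e+05 = 6.438e-06 m/day.
In each layer the seepage velocity is v_i = q/n_i, so the layer transit time is t_i = b_i·n_i / q:
  layer 1 (clay): t_1 = 2.02 × 0.03 / 6.438e-06 = 9413 d
  layer 2 (fractured sandstone): t_2 = 1.24 × 0.05 / 6.438e-06 = 9631 d
Total t = Σ t_i = 19044 days = 52.14 years.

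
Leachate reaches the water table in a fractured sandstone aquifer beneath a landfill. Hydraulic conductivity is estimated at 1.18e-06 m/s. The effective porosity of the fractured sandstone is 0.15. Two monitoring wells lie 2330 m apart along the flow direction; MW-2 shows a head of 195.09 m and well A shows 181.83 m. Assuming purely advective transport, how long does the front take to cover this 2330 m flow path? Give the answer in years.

Convert K: 1.18e-06 m/s × 86400 = 0.1020 m/day.
Hydraulic gradient i = (195.09 − 181.83) / 2330 = 13.26 / 2330 = 0.005691.
Darcy flux q = K · i = 0.1020 × 0.005691 = 0.0005802 m/day.
Seepage velocity v = q / n_e = 0.0005802 / 0.15 = 0.003868 m/day.
Travel time t = L / v = 2330 / 0.003868 = 6.024e+05 days = 1649 years.

1650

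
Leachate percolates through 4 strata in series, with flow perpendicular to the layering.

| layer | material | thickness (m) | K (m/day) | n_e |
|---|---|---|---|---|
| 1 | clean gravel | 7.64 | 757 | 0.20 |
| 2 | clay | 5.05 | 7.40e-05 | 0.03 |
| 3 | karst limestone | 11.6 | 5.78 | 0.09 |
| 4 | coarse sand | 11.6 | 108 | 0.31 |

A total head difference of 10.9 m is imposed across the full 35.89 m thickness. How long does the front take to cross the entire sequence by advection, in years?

With flow normal to the layers, continuity requires the same specific discharge q through every layer.
Σ(b_i/K_i) = 7.64/757 + 5.05/7.40e-05 + 11.6/5.78 + 11.6/108 = 68245 d.
q = Δh / Σ(b_i/K_i) = 10.9 / 68245 = 0.0001597 m/day.
In each layer the seepage velocity is v_i = q/n_i, so the layer transit time is t_i = b_i·n_i / q:
  layer 1 (clean gravel): t_1 = 7.64 × 0.20 / 0.0001597 = 9567 d
  layer 2 (clay): t_2 = 5.05 × 0.03 / 0.0001597 = 948.5 d
  layer 3 (karst limestone): t_3 = 11.6 × 0.09 / 0.0001597 = 6537 d
  layer 4 (coarse sand): t_4 = 11.6 × 0.31 / 0.0001597 = 22515 d
Total t = Σ t_i = 39567 days = 108.3 years.

108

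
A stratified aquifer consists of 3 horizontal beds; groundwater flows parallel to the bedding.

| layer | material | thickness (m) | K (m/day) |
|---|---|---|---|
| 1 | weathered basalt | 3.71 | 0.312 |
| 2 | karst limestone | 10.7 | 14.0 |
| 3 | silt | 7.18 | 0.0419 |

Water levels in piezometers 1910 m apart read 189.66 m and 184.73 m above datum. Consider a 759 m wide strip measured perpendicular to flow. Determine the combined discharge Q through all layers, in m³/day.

Flow is parallel to layering, so each bed carries its own Darcy discharge and the transmissivities add.
Σ(K_i·b_i) = 0.312×3.71 + 14.0×10.7 + 0.0419×7.18 = 151.3 m²/day.
Hydraulic gradient i = (189.66 − 184.73) / 1910 = 4.93 / 1910 = 0.002581.
Q = Σ(K_i·b_i) · W · i = 151.3 × 759 × 0.002581 = 296.3 m³/day.

296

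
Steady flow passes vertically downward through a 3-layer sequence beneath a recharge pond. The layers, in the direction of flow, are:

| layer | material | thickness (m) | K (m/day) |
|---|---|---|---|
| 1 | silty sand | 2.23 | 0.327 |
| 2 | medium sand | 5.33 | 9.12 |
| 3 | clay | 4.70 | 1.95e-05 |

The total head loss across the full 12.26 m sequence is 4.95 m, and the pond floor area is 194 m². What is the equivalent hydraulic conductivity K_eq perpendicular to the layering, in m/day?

Flow is perpendicular to layering, so the layers act in series and the equivalent K is the thickness-weighted harmonic mean.
Total thickness L = 2.23 + 5.33 + 4.70 = 12.26 m.
Σ(b_i/K_i) = 2.23/0.327 + 5.33/9.12 + 4.70/1.95e-05 = 2.410e+05 d.
K_eq = L / Σ(b_i/K_i) = 12.26 / 2.410e+05 = 5.086e-05 m/day.

5.09e-05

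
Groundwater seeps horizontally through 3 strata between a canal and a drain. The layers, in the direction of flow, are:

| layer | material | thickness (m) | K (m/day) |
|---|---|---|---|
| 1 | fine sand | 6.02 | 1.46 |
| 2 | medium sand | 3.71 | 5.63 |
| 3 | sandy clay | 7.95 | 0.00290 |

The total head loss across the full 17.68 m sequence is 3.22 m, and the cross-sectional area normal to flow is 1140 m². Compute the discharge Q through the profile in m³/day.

1.34

Flow is perpendicular to layering, so the layers act in series and the equivalent K is the thickness-weighted harmonic mean.
Total thickness L = 6.02 + 3.71 + 7.95 = 17.68 m.
Σ(b_i/K_i) = 6.02/1.46 + 3.71/5.63 + 7.95/0.00290 = 2746 d.
K_eq = L / Σ(b_i/K_i) = 17.68 / 2746 = 0.006438 m/day.
Q = K_eq · A · (Δh/L) = 0.006438 × 1140 × (3.22/17.68) = 1.337 m³/day.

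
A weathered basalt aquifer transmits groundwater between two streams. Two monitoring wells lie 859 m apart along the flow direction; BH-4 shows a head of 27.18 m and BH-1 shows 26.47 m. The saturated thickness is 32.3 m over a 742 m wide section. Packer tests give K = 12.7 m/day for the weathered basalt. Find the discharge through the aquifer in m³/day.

Cross-sectional area A = 742 × 32.3 = 23967 m².
Hydraulic gradient i = (27.18 − 26.47) / 859 = 0.71 / 859 = 0.0008265.
Darcy's law: Q = K · A · i = 12.70 × 23967 × 0.0008265 = 251.6 m³/day.

252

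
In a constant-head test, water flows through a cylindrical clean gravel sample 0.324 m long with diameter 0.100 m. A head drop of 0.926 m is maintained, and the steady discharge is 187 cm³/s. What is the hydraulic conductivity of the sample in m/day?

Cross-sectional area A = π·(d/2)² = π × (0.100/2)² = 0.007854 m².
Convert discharge: 187 cm³/s = 0.0001870 m³/s.
Darcy's law rearranged: K = Q·L / (A·Δh) = 0.0001870 × 0.324 / (0.007854 × 0.926) = 0.008331 m/s = 719.8 m/day.

720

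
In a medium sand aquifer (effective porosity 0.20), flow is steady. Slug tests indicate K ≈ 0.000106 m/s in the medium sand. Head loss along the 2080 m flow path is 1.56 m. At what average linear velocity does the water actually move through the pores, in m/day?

Convert K: 0.000106 m/s × 86400 = 9.158 m/day.
Hydraulic gradient i = Δh / L = 1.56 / 2080 = 0.0007500.
Darcy flux q = K · i = 9.158 × 0.0007500 = 0.006869 m/day.
Seepage velocity v = q / n_e = 0.006869 / 0.20 = 0.03434 m/day.

0.0343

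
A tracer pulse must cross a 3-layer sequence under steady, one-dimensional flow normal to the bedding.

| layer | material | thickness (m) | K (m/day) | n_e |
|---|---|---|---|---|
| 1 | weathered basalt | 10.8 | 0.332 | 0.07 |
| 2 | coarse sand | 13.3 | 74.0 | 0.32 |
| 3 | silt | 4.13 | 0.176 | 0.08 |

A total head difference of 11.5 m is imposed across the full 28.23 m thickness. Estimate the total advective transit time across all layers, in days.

With flow normal to the layers, continuity requires the same specific discharge q through every layer.
Σ(b_i/K_i) = 10.8/0.332 + 13.3/74.0 + 4.13/0.176 = 56.18 d.
q = Δh / Σ(b_i/K_i) = 11.5 / 56.18 = 0.2047 m/day.
In each layer the seepage velocity is v_i = q/n_i, so the layer transit time is t_i = b_i·n_i / q:
  layer 1 (weathered basalt): t_1 = 10.8 × 0.07 / 0.2047 = 3.693 d
  layer 2 (coarse sand): t_2 = 13.3 × 0.32 / 0.2047 = 20.79 d
  layer 3 (silt): t_3 = 4.13 × 0.08 / 0.2047 = 1.614 d
Total t = Σ t_i = 26.10 days.

26.1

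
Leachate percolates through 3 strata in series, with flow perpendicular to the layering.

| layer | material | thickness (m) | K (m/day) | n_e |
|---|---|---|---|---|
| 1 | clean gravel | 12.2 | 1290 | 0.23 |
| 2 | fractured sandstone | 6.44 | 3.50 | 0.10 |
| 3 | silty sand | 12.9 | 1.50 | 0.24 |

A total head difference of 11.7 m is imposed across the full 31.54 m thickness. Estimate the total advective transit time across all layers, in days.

5.85

With flow normal to the layers, continuity requires the same specific discharge q through every layer.
Σ(b_i/K_i) = 12.2/1290 + 6.44/3.50 + 12.9/1.50 = 10.45 d.
q = Δh / Σ(b_i/K_i) = 11.7 / 10.45 = 1.120 m/day.
In each layer the seepage velocity is v_i = q/n_i, so the layer transit time is t_i = b_i·n_i / q:
  layer 1 (clean gravel): t_1 = 12.2 × 0.23 / 1.120 = 2.506 d
  layer 2 (fractured sandstone): t_2 = 6.44 × 0.10 / 1.120 = 0.5752 d
  layer 3 (silty sand): t_3 = 12.9 × 0.24 / 1.120 = 2.765 d
Total t = Σ t_i = 5.846 days.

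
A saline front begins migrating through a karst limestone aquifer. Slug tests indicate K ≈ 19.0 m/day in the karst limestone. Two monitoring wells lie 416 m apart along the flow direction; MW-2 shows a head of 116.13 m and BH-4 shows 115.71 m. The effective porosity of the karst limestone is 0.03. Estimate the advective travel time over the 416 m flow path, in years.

1.78

Hydraulic gradient i = (116.13 − 115.71) / 416 = 0.42 / 416 = 0.001010.
Darcy flux q = K · i = 19.00 × 0.001010 = 0.01918 m/day.
Seepage velocity v = q / n_e = 0.01918 / 0.03 = 0.6394 m/day.
Travel time t = L / v = 416 / 0.6394 = 650.6 days = 1.781 years.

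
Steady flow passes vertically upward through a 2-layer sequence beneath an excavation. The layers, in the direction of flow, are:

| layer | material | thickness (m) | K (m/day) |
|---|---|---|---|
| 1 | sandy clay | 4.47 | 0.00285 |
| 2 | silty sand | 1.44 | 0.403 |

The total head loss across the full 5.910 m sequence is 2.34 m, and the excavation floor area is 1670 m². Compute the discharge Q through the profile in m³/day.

Flow is perpendicular to layering, so the layers act in series and the equivalent K is the thickness-weighted harmonic mean.
Total thickness L = 4.47 + 1.44 = 5.910 m.
Σ(b_i/K_i) = 4.47/0.00285 + 1.44/0.403 = 1572 d.
K_eq = L / Σ(b_i/K_i) = 5.910 / 1572 = 0.003760 m/day.
Q = K_eq · A · (Δh/L) = 0.003760 × 1670 × (2.34/5.910) = 2.486 m³/day.

2.49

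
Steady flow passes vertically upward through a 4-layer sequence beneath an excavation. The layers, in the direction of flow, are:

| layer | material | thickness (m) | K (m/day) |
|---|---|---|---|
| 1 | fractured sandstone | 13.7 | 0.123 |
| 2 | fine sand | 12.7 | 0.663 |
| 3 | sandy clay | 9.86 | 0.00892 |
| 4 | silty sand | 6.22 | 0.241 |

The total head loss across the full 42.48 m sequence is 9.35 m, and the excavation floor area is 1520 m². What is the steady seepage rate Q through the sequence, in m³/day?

11.3

Flow is perpendicular to layering, so the layers act in series and the equivalent K is the thickness-weighted harmonic mean.
Total thickness L = 13.7 + 12.7 + 9.86 + 6.22 = 42.48 m.
Σ(b_i/K_i) = 13.7/0.123 + 12.7/0.663 + 9.86/0.00892 + 6.22/0.241 = 1262 d.
K_eq = L / Σ(b_i/K_i) = 42.48 / 1262 = 0.03367 m/day.
Q = K_eq · A · (Δh/L) = 0.03367 × 1520 × (9.35/42.48) = 11.26 m³/day.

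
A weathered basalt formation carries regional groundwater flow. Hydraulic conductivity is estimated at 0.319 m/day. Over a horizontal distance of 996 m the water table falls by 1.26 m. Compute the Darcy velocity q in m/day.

0.000404

Hydraulic gradient i = Δh / L = 1.26 / 996 = 0.001265.
Specific discharge q = K · i = 0.3190 × 0.001265 = 0.0004036 m/day.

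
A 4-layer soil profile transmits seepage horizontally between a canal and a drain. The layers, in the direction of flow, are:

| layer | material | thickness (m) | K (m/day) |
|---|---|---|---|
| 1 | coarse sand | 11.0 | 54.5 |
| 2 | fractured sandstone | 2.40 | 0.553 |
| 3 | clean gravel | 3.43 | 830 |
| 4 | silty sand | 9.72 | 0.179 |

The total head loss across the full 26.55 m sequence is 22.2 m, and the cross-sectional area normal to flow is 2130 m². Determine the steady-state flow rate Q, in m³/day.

Flow is perpendicular to layering, so the layers act in series and the equivalent K is the thickness-weighted harmonic mean.
Total thickness L = 11.0 + 2.40 + 3.43 + 9.72 = 26.55 m.
Σ(b_i/K_i) = 11.0/54.5 + 2.40/0.553 + 3.43/830 + 9.72/0.179 = 58.85 d.
K_eq = L / Σ(b_i/K_i) = 26.55 / 58.85 = 0.4512 m/day.
Q = K_eq · A · (Δh/L) = 0.4512 × 2130 × (22.2/26.55) = 803.5 m³/day.

804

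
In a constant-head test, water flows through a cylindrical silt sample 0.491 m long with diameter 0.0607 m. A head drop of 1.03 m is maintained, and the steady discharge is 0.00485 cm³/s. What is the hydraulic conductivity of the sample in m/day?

0.0690

Cross-sectional area A = π·(d/2)² = π × (0.0607/2)² = 0.002894 m².
Convert discharge: 0.00485 cm³/s = 4.850e-09 m³/s.
Darcy's law rearranged: K = Q·L / (A·Δh) = 4.850e-09 × 0.491 / (0.002894 × 1.03) = 7.989e-07 m/s = 0.06903 m/day.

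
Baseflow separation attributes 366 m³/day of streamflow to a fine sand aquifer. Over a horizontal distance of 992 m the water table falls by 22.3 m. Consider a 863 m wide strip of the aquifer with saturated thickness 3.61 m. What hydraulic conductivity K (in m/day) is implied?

5.23

Cross-sectional area A = 863 × 3.61 = 3115 m².
Hydraulic gradient i = Δh / L = 22.3 / 992 = 0.02248.
From Q = K·A·i, K = Q / (A·i) = 366 / (3115 × 0.02248) = 5.226 m/day.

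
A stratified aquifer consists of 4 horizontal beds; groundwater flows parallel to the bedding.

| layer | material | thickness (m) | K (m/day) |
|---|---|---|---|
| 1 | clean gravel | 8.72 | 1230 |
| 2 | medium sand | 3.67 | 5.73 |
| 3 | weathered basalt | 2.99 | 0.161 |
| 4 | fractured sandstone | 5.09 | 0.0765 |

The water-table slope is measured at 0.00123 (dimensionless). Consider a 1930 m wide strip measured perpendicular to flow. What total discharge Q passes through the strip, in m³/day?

25500

Flow is parallel to layering, so each bed carries its own Darcy discharge and the transmissivities add.
Σ(K_i·b_i) = 1230×8.72 + 5.73×3.67 + 0.161×2.99 + 0.0765×5.09 = 10747 m²/day.
Hydraulic gradient i = 0.00123.
Q = Σ(K_i·b_i) · W · i = 10747 × 1930 × 0.001230 = 25513 m³/day.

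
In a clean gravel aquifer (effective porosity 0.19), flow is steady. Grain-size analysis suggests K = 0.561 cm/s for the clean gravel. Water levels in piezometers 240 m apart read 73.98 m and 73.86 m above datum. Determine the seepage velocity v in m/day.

Convert K: 0.561 cm/s × 864 = 484.7 m/day.
Hydraulic gradient i = (73.98 − 73.86) / 240 = 0.12 / 240 = 0.0005000.
Darcy flux q = K · i = 484.7 × 0.0005000 = 0.2424 m/day.
Seepage velocity v = q / n_e = 0.2424 / 0.19 = 1.276 m/day.

1.28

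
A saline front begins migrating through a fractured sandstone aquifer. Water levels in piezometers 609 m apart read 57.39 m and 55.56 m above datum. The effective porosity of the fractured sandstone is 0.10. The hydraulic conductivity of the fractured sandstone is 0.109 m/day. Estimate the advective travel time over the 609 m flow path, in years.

Hydraulic gradient i = (57.39 − 55.56) / 609 = 1.83 / 609 = 0.003005.
Darcy flux q = K · i = 0.1090 × 0.003005 = 0.0003275 m/day.
Seepage velocity v = q / n_e = 0.0003275 / 0.10 = 0.003275 m/day.
Travel time t = L / v = 609 / 0.003275 = 1.859e+05 days = 509.1 years.

509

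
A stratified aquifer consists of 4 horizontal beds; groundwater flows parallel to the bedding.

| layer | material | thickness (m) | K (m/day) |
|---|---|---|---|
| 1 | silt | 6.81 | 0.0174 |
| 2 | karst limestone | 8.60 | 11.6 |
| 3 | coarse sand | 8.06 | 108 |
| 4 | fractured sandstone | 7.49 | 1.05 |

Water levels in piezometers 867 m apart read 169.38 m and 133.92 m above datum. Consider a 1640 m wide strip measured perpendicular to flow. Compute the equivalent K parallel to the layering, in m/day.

Flow is parallel to layering, so each bed carries its own Darcy discharge and the transmissivities add.
Σ(K_i·b_i) = 0.0174×6.81 + 11.6×8.60 + 108×8.06 + 1.05×7.49 = 978.2 m²/day.
Total thickness b = 30.96 m, so K_eq = Σ(K_i·b_i)/b = 31.60 m/day.

31.6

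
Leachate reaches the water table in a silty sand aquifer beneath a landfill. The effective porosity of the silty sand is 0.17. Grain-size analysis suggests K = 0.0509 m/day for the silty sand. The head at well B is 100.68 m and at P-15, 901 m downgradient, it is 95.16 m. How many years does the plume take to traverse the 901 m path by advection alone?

1340

Hydraulic gradient i = (100.68 − 95.16) / 901 = 5.52 / 901 = 0.006127.
Darcy flux q = K · i = 0.05090 × 0.006127 = 0.0003118 m/day.
Seepage velocity v = q / n_e = 0.0003118 / 0.17 = 0.001834 m/day.
Travel time t = L / v = 901 / 0.001834 = 4.912e+05 days = 1345 years.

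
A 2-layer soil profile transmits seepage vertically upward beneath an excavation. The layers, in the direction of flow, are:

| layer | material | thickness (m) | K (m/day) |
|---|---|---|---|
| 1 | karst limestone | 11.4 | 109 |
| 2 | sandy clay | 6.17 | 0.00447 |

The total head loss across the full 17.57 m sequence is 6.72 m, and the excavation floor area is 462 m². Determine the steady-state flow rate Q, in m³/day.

2.25

Flow is perpendicular to layering, so the layers act in series and the equivalent K is the thickness-weighted harmonic mean.
Total thickness L = 11.4 + 6.17 = 17.57 m.
Σ(b_i/K_i) = 11.4/109 + 6.17/0.00447 = 1380 d.
K_eq = L / Σ(b_i/K_i) = 17.57 / 1380 = 0.01273 m/day.
Q = K_eq · A · (Δh/L) = 0.01273 × 462 × (6.72/17.57) = 2.249 m³/day.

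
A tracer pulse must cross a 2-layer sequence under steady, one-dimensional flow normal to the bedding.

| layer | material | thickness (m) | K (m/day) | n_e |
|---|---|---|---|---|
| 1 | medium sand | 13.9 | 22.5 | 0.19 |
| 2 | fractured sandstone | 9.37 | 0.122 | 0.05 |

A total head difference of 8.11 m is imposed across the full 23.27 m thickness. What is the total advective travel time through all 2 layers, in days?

With flow normal to the layers, continuity requires the same specific discharge q through every layer.
Σ(b_i/K_i) = 13.9/22.5 + 9.37/0.122 = 77.42 d.
q = Δh / Σ(b_i/K_i) = 8.11 / 77.42 = 0.1048 m/day.
In each layer the seepage velocity is v_i = q/n_i, so the layer transit time is t_i = b_i·n_i / q:
  layer 1 (medium sand): t_1 = 13.9 × 0.19 / 0.1048 = 25.21 d
  layer 2 (fractured sandstone): t_2 = 9.37 × 0.05 / 0.1048 = 4.472 d
Total t = Σ t_i = 29.68 days.

29.7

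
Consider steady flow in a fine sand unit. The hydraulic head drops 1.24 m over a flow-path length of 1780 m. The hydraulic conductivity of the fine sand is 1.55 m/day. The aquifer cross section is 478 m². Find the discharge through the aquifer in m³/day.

0.516

Hydraulic gradient i = Δh / L = 1.24 / 1780 = 0.0006966.
Darcy's law: Q = K · A · i = 1.550 × 478.0 × 0.0006966 = 0.5161 m³/day.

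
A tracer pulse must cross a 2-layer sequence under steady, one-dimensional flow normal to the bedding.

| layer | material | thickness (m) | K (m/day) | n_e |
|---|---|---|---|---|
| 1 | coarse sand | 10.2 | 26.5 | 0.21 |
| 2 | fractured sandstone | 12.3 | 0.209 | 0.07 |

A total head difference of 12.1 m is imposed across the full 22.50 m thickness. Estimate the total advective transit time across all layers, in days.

With flow normal to the layers, continuity requires the same specific discharge q through every layer.
Σ(b_i/K_i) = 10.2/26.5 + 12.3/0.209 = 59.24 d.
q = Δh / Σ(b_i/K_i) = 12.1 / 59.24 = 0.2043 m/day.
In each layer the seepage velocity is v_i = q/n_i, so the layer transit time is t_i = b_i·n_i / q:
  layer 1 (coarse sand): t_1 = 10.2 × 0.21 / 0.2043 = 10.49 d
  layer 2 (fractured sandstone): t_2 = 12.3 × 0.07 / 0.2043 = 4.215 d
Total t = Σ t_i = 14.70 days.

14.7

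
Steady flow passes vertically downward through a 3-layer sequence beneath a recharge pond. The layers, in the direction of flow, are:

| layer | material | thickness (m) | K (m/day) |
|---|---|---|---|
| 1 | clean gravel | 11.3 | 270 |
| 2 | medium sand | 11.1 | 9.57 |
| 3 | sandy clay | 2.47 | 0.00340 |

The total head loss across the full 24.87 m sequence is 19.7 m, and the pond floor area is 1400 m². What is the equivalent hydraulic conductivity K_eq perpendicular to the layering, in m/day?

Flow is perpendicular to layering, so the layers act in series and the equivalent K is the thickness-weighted harmonic mean.
Total thickness L = 11.3 + 11.1 + 2.47 = 24.87 m.
Σ(b_i/K_i) = 11.3/270 + 11.1/9.57 + 2.47/0.00340 = 727.7 d.
K_eq = L / Σ(b_i/K_i) = 24.87 / 727.7 = 0.03418 m/day.

0.0342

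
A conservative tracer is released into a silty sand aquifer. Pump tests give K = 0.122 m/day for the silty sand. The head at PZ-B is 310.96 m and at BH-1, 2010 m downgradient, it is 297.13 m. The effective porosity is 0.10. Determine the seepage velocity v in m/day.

Hydraulic gradient i = (310.96 − 297.13) / 2010 = 13.83 / 2010 = 0.006881.
Darcy flux q = K · i = 0.1220 × 0.006881 = 0.0008394 m/day.
Seepage velocity v = q / n_e = 0.0008394 / 0.10 = 0.008394 m/day.

0.00839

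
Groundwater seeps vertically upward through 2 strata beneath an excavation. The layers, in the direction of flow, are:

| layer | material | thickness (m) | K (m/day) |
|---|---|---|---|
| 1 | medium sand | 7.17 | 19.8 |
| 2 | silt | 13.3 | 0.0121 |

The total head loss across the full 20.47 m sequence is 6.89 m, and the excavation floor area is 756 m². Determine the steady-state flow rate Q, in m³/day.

Flow is perpendicular to layering, so the layers act in series and the equivalent K is the thickness-weighted harmonic mean.
Total thickness L = 7.17 + 13.3 = 20.47 m.
Σ(b_i/K_i) = 7.17/19.8 + 13.3/0.0121 = 1100 d.
K_eq = L / Σ(b_i/K_i) = 20.47 / 1100 = 0.01862 m/day.
Q = K_eq · A · (Δh/L) = 0.01862 × 756 × (6.89/20.47) = 4.737 m³/day.

4.74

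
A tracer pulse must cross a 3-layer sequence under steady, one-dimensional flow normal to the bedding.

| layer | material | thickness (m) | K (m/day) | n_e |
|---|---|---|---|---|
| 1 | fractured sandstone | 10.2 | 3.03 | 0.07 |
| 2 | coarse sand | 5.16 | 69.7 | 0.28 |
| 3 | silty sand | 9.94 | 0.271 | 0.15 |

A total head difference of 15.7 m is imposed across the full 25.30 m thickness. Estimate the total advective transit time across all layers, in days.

With flow normal to the layers, continuity requires the same specific discharge q through every layer.
Σ(b_i/K_i) = 10.2/3.03 + 5.16/69.7 + 9.94/0.271 = 40.12 d.
q = Δh / Σ(b_i/K_i) = 15.7 / 40.12 = 0.3913 m/day.
In each layer the seepage velocity is v_i = q/n_i, so the layer transit time is t_i = b_i·n_i / q:
  layer 1 (fractured sandstone): t_1 = 10.2 × 0.07 / 0.3913 = 1.825 d
  layer 2 (coarse sand): t_2 = 5.16 × 0.28 / 0.3913 = 3.692 d
  layer 3 (silty sand): t_3 = 9.94 × 0.15 / 0.3913 = 3.810 d
Total t = Σ t_i = 9.327 days.

9.33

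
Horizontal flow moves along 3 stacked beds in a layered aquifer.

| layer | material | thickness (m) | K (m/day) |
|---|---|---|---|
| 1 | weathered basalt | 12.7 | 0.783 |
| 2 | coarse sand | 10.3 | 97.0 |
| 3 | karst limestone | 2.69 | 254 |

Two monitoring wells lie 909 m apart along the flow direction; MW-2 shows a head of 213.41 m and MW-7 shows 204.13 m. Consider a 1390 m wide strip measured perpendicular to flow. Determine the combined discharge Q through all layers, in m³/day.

Flow is parallel to layering, so each bed carries its own Darcy discharge and the transmissivities add.
Σ(K_i·b_i) = 0.783×12.7 + 97.0×10.3 + 254×2.69 = 1692 m²/day.
Hydraulic gradient i = (213.41 − 204.13) / 909 = 9.28 / 909 = 0.01021.
Q = Σ(K_i·b_i) · W · i = 1692 × 1390 × 0.01021 = 24015 m³/day.

24000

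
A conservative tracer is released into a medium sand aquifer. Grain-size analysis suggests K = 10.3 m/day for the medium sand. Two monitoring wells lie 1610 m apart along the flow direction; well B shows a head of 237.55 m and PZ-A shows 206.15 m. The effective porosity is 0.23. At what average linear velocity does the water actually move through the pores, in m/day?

Hydraulic gradient i = (237.55 − 206.15) / 1610 = 31.4 / 1610 = 0.01950.
Darcy flux q = K · i = 10.30 × 0.01950 = 0.2009 m/day.
Seepage velocity v = q / n_e = 0.2009 / 0.23 = 0.8734 m/day.

0.873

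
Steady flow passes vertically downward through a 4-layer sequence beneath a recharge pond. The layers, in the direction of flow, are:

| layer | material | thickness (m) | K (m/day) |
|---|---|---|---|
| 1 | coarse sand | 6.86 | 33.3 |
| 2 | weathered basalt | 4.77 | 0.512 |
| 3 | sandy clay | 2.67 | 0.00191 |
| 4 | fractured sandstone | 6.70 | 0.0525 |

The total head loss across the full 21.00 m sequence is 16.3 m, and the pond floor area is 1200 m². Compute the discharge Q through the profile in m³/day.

12.7

Flow is perpendicular to layering, so the layers act in series and the equivalent K is the thickness-weighted harmonic mean.
Total thickness L = 6.86 + 4.77 + 2.67 + 6.70 = 21.00 m.
Σ(b_i/K_i) = 6.86/33.3 + 4.77/0.512 + 2.67/0.00191 + 6.70/0.0525 = 1535 d.
K_eq = L / Σ(b_i/K_i) = 21.00 / 1535 = 0.01368 m/day.
Q = K_eq · A · (Δh/L) = 0.01368 × 1200 × (16.3/21.00) = 12.74 m³/day.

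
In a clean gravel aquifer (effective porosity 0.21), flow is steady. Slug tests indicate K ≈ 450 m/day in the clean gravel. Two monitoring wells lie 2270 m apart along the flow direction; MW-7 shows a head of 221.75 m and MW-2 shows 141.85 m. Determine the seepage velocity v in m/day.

75.4

Hydraulic gradient i = (221.75 − 141.85) / 2270 = 79.9 / 2270 = 0.03520.
Darcy flux q = K · i = 450.0 × 0.03520 = 15.84 m/day.
Seepage velocity v = q / n_e = 15.84 / 0.21 = 75.42 m/day.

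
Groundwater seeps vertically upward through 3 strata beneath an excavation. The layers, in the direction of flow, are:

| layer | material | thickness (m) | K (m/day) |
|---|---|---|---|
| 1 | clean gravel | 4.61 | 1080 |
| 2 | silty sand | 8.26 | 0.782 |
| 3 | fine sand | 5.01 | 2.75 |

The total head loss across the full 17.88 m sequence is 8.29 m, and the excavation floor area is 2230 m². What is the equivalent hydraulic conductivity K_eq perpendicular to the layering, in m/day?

Flow is perpendicular to layering, so the layers act in series and the equivalent K is the thickness-weighted harmonic mean.
Total thickness L = 4.61 + 8.26 + 5.01 = 17.88 m.
Σ(b_i/K_i) = 4.61/1080 + 8.26/0.782 + 5.01/2.75 = 12.39 d.
K_eq = L / Σ(b_i/K_i) = 17.88 / 12.39 = 1.443 m/day.

1.44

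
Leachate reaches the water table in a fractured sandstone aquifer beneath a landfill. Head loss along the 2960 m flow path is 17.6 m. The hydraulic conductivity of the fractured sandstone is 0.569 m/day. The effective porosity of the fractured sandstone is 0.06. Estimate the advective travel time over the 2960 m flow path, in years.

Hydraulic gradient i = Δh / L = 17.6 / 2960 = 0.005946.
Darcy flux q = K · i = 0.5690 × 0.005946 = 0.003383 m/day.
Seepage velocity v = q / n_e = 0.003383 / 0.06 = 0.05639 m/day.
Travel time t = L / v = 2960 / 0.05639 = 52494 days = 143.7 years.

144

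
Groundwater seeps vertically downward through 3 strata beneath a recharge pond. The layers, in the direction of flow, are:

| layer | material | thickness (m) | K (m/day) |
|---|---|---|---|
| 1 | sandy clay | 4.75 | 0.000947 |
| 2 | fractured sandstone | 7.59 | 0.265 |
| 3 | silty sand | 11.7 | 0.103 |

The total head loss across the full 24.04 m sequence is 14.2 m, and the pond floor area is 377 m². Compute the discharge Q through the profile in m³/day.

1.04

Flow is perpendicular to layering, so the layers act in series and the equivalent K is the thickness-weighted harmonic mean.
Total thickness L = 4.75 + 7.59 + 11.7 = 24.04 m.
Σ(b_i/K_i) = 4.75/0.000947 + 7.59/0.265 + 11.7/0.103 = 5158 d.
K_eq = L / Σ(b_i/K_i) = 24.04 / 5158 = 0.004661 m/day.
Q = K_eq · A · (Δh/L) = 0.004661 × 377 × (14.2/24.04) = 1.038 m³/day.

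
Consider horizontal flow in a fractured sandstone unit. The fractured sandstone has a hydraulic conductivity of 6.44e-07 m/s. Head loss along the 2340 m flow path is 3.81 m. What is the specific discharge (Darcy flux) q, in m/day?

9.06e-05

Convert K: 6.44e-07 m/s × 86400 = 0.05564 m/day.
Hydraulic gradient i = Δh / L = 3.81 / 2340 = 0.001628.
Specific discharge q = K · i = 0.05564 × 0.001628 = 9.060e-05 m/day.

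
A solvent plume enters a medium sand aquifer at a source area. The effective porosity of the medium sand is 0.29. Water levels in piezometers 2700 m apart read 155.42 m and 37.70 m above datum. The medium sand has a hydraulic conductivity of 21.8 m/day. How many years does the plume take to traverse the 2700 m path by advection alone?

2.26

Hydraulic gradient i = (155.42 − 37.70) / 2700 = 117.72 / 2700 = 0.04360.
Darcy flux q = K · i = 21.80 × 0.04360 = 0.9505 m/day.
Seepage velocity v = q / n_e = 0.9505 / 0.29 = 3.278 m/day.
Travel time t = L / v = 2700 / 3.278 = 823.8 days = 2.255 years.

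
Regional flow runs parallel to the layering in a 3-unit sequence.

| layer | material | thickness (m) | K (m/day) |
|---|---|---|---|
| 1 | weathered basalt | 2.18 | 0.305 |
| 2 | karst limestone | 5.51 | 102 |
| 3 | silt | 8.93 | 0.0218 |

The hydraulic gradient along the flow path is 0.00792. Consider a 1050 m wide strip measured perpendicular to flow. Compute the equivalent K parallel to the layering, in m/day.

33.9

Flow is parallel to layering, so each bed carries its own Darcy discharge and the transmissivities add.
Σ(K_i·b_i) = 0.305×2.18 + 102×5.51 + 0.0218×8.93 = 562.9 m²/day.
Total thickness b = 16.62 m, so K_eq = Σ(K_i·b_i)/b = 33.87 m/day.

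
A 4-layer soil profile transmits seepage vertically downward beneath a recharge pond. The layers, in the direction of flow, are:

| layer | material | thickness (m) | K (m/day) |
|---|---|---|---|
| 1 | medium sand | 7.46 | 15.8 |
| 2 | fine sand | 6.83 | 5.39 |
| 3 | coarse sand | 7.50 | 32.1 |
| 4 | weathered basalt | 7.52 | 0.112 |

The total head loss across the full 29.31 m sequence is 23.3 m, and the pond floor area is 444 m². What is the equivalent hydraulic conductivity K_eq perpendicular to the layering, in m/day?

0.424

Flow is perpendicular to layering, so the layers act in series and the equivalent K is the thickness-weighted harmonic mean.
Total thickness L = 7.46 + 6.83 + 7.50 + 7.52 = 29.31 m.
Σ(b_i/K_i) = 7.46/15.8 + 6.83/5.39 + 7.50/32.1 + 7.52/0.112 = 69.12 d.
K_eq = L / Σ(b_i/K_i) = 29.31 / 69.12 = 0.4241 m/day.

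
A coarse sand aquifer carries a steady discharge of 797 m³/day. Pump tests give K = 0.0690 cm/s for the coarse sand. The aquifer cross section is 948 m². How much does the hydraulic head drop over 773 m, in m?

Convert K: 0.0690 cm/s × 864 = 59.62 m/day.
From Q = K·A·i, i = Q / (K·A) = 797 / (59.62 × 948.0) = 0.01410.
Head loss Δh = i · L = 0.01410 × 773 = 10.90 m.

10.9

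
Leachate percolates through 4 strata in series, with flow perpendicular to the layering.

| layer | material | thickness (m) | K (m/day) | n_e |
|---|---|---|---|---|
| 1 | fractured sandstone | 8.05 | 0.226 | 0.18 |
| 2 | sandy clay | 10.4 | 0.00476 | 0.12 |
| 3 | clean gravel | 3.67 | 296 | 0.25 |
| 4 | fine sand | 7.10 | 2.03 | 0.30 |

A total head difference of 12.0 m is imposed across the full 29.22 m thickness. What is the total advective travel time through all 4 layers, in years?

2.91

With flow normal to the layers, continuity requires the same specific discharge q through every layer.
Σ(b_i/K_i) = 8.05/0.226 + 10.4/0.00476 + 3.67/296 + 7.10/2.03 = 2224 d.
q = Δh / Σ(b_i/K_i) = 12.0 / 2224 = 0.005396 m/day.
In each layer the seepage velocity is v_i = q/n_i, so the layer transit time is t_i = b_i·n_i / q:
  layer 1 (fractured sandstone): t_1 = 8.05 × 0.18 / 0.005396 = 268.5 d
  layer 2 (sandy clay): t_2 = 10.4 × 0.12 / 0.005396 = 231.3 d
  layer 3 (clean gravel): t_3 = 3.67 × 0.25 / 0.005396 = 170.0 d
  layer 4 (fine sand): t_4 = 7.10 × 0.30 / 0.005396 = 394.8 d
Total t = Σ t_i = 1065 days = 2.915 years.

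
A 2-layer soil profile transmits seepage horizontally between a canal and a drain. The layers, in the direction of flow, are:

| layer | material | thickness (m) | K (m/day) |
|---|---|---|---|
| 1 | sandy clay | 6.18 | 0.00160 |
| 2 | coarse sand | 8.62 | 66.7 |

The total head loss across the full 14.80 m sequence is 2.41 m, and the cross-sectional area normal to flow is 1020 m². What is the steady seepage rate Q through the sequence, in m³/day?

Flow is perpendicular to layering, so the layers act in series and the equivalent K is the thickness-weighted harmonic mean.
Total thickness L = 6.18 + 8.62 = 14.80 m.
Σ(b_i/K_i) = 6.18/0.00160 + 8.62/66.7 = 3863 d.
K_eq = L / Σ(b_i/K_i) = 14.80 / 3863 = 0.003832 m/day.
Q = K_eq · A · (Δh/L) = 0.003832 × 1020 × (2.41/14.80) = 0.6364 m³/day.

0.636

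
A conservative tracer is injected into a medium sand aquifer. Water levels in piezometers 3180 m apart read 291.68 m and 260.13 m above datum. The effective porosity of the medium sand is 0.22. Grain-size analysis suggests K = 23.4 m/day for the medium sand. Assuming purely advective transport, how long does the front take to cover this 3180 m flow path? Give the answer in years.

8.25

Hydraulic gradient i = (291.68 − 260.13) / 3180 = 31.55 / 3180 = 0.009921.
Darcy flux q = K · i = 23.40 × 0.009921 = 0.2322 m/day.
Seepage velocity v = q / n_e = 0.2322 / 0.22 = 1.055 m/day.
Travel time t = L / v = 3180 / 1.055 = 3013 days = 8.250 years.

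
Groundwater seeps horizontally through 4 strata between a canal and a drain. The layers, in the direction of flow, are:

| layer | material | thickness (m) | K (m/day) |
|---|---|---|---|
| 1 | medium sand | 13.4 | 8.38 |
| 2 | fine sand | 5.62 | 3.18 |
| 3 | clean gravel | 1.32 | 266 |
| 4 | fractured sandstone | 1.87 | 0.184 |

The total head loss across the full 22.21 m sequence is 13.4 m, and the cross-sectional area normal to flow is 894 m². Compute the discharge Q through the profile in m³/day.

Flow is perpendicular to layering, so the layers act in series and the equivalent K is the thickness-weighted harmonic mean.
Total thickness L = 13.4 + 5.62 + 1.32 + 1.87 = 22.21 m.
Σ(b_i/K_i) = 13.4/8.38 + 5.62/3.18 + 1.32/266 + 1.87/0.184 = 13.53 d.
K_eq = L / Σ(b_i/K_i) = 22.21 / 13.53 = 1.641 m/day.
Q = K_eq · A · (Δh/L) = 1.641 × 894 × (13.4/22.21) = 885.1 m³/day.

885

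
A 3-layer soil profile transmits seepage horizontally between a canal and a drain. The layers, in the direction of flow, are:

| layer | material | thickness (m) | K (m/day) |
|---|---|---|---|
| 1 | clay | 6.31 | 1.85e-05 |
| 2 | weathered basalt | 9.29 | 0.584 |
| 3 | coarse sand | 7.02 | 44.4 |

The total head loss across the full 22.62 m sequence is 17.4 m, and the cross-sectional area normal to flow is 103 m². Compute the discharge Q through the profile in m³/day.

0.00525

Flow is perpendicular to layering, so the layers act in series and the equivalent K is the thickness-weighted harmonic mean.
Total thickness L = 6.31 + 9.29 + 7.02 = 22.62 m.
Σ(b_i/K_i) = 6.31/1.85e-05 + 9.29/0.584 + 7.02/44.4 = 3.411e+05 d.
K_eq = L / Σ(b_i/K_i) = 22.62 / 3.411e+05 = 6.632e-05 m/day.
Q = K_eq · A · (Δh/L) = 6.632e-05 × 103 × (17.4/22.62) = 0.005254 m³/day.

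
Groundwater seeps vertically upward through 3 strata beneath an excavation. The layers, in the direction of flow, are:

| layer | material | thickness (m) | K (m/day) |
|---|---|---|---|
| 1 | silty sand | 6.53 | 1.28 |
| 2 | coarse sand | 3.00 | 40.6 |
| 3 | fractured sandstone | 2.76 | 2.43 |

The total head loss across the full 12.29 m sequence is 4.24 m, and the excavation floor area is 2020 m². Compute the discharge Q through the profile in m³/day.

Flow is perpendicular to layering, so the layers act in series and the equivalent K is the thickness-weighted harmonic mean.
Total thickness L = 6.53 + 3.00 + 2.76 = 12.29 m.
Σ(b_i/K_i) = 6.53/1.28 + 3.00/40.6 + 2.76/2.43 = 6.311 d.
K_eq = L / Σ(b_i/K_i) = 12.29 / 6.311 = 1.947 m/day.
Q = K_eq · A · (Δh/L) = 1.947 × 2020 × (4.24/12.29) = 1357 m³/day.

1360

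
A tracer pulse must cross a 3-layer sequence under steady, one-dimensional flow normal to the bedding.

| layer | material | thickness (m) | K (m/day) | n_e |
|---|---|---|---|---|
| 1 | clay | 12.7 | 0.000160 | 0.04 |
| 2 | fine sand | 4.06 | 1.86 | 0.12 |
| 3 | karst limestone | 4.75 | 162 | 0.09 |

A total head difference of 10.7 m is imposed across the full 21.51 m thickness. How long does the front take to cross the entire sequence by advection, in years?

With flow normal to the layers, continuity requires the same specific discharge q through every layer.
Σ(b_i/K_i) = 12.7/0.000160 + 4.06/1.86 + 4.75/162 = 79377 d.
q = Δh / Σ(b_i/K_i) = 10.7 / 79377 = 0.0001348 m/day.
In each layer the seepage velocity is v_i = q/n_i, so the layer transit time is t_i = b_i·n_i / q:
  layer 1 (clay): t_1 = 12.7 × 0.04 / 0.0001348 = 3769 d
  layer 2 (fine sand): t_2 = 4.06 × 0.12 / 0.0001348 = 3614 d
  layer 3 (karst limestone): t_3 = 4.75 × 0.09 / 0.0001348 = 3171 d
Total t = Σ t_i = 10554 days = 28.90 years.

28.9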